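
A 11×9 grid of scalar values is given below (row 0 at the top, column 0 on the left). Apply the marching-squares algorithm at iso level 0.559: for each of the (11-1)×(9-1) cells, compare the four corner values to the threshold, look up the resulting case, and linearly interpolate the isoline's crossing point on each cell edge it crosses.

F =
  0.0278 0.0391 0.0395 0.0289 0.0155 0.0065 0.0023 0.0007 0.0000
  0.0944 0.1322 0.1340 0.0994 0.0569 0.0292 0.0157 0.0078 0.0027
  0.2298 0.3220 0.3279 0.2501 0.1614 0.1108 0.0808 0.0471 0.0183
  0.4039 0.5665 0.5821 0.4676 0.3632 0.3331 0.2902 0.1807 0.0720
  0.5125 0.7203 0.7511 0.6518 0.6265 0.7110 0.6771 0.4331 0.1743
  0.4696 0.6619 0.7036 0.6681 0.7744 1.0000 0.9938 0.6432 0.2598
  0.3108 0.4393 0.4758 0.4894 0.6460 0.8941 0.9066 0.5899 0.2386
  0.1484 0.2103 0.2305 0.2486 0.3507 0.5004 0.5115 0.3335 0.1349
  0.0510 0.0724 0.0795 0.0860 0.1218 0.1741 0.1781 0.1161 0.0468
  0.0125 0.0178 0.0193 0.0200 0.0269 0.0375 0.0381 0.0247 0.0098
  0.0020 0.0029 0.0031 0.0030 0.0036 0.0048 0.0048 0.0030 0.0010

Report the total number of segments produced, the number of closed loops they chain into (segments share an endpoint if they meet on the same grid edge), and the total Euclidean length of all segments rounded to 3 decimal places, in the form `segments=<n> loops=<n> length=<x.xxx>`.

cell (2,0): code 0100 → (2.969,1.000)–(3.000,0.954)
cell (2,1): code 1100 → (2.909,2.000)–(2.969,1.000)
cell (2,2): code 1000 → (3.000,2.202)–(2.909,2.000)
cell (3,0): code 0110 → (3.000,0.954)–(4.000,0.224)
cell (3,2): code 1101 → (3.496,3.000)–(3.000,2.202)
cell (3,3): code 1100 → (3.744,4.000)–(3.496,3.000)
cell (3,4): code 1100 → (3.598,5.000)–(3.744,4.000)
cell (3,5): code 1100 → (3.695,6.000)–(3.598,5.000)
cell (3,6): code 1000 → (4.000,6.484)–(3.695,6.000)
cell (4,0): code 0110 → (4.000,0.224)–(5.000,0.465)
cell (4,6): code 1101 → (4.599,7.000)–(4.000,6.484)
cell (4,7): code 1000 → (5.000,7.220)–(4.599,7.000)
cell (5,0): code 0010 → (5.000,0.465)–(5.462,1.000)
cell (5,1): code 0011 → (5.462,1.000)–(5.635,2.000)
cell (5,2): code 0011 → (5.635,2.000)–(5.611,3.000)
cell (5,3): code 0111 → (5.611,3.000)–(6.000,3.444)
cell (5,7): code 1001 → (6.000,7.088)–(5.000,7.220)
cell (6,3): code 0010 → (6.000,3.444)–(6.295,4.000)
cell (6,4): code 0011 → (6.295,4.000)–(6.851,5.000)
cell (6,5): code 0011 → (6.851,5.000)–(6.880,6.000)
cell (6,6): code 0011 → (6.880,6.000)–(6.121,7.000)
cell (6,7): code 0001 → (6.121,7.000)–(6.000,7.088)
total: 22 segments, chained into 1 closed loop(s), length Σ = 17.850863

segments=22 loops=1 length=17.851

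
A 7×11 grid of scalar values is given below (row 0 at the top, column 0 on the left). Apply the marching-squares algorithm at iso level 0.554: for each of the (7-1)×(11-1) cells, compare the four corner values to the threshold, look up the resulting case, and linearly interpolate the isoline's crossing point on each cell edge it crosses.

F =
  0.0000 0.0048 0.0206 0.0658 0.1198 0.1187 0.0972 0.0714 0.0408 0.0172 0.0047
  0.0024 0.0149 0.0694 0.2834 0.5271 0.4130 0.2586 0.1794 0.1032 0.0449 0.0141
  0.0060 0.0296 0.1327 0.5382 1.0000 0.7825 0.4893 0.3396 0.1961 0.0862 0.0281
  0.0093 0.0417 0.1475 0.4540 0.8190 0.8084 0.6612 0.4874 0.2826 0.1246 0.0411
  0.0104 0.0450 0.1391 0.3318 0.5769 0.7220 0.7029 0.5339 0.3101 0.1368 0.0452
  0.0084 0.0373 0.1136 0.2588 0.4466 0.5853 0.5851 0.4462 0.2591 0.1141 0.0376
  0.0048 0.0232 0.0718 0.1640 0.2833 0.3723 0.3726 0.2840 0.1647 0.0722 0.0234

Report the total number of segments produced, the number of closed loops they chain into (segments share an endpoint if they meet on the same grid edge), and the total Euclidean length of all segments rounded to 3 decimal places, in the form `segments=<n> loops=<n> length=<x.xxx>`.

cell (1,3): code 0100 → (1.057,4.000)–(2.000,3.034)
cell (1,4): code 1100 → (1.382,5.000)–(1.057,4.000)
cell (1,5): code 1000 → (2.000,5.779)–(1.382,5.000)
cell (2,3): code 0110 → (2.000,3.034)–(3.000,3.274)
cell (2,5): code 1101 → (2.376,6.000)–(2.000,5.779)
cell (2,6): code 1000 → (3.000,6.617)–(2.376,6.000)
cell (3,3): code 0110 → (3.000,3.274)–(4.000,3.907)
cell (3,6): code 1001 → (4.000,6.881)–(3.000,6.617)
cell (4,3): code 0010 → (4.000,3.907)–(4.176,4.000)
cell (4,4): code 0111 → (4.176,4.000)–(5.000,4.774)
cell (4,6): code 1001 → (5.000,6.224)–(4.000,6.881)
cell (5,4): code 0010 → (5.000,4.774)–(5.147,5.000)
cell (5,5): code 0011 → (5.147,5.000)–(5.146,6.000)
cell (5,6): code 0001 → (5.146,6.000)–(5.000,6.224)
total: 14 segments, chained into 1 closed loop(s), length Σ = 12.018902

segments=14 loops=1 length=12.019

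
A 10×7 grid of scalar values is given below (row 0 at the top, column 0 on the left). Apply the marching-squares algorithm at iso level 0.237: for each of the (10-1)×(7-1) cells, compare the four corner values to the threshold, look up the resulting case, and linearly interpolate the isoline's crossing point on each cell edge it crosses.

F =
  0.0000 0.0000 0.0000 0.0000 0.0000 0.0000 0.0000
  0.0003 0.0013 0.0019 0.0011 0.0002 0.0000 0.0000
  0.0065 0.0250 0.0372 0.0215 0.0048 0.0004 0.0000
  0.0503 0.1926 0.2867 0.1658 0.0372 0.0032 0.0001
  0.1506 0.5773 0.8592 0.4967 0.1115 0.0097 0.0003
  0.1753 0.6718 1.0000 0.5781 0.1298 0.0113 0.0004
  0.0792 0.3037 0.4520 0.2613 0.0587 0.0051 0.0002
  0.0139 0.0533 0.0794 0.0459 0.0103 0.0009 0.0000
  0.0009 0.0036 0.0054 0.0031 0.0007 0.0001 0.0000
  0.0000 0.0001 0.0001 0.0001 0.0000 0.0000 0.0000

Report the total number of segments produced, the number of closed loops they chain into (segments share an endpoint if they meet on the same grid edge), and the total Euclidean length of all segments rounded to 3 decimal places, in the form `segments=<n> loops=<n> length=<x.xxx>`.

cell (2,1): code 0100 → (2.801,2.000)–(3.000,1.472)
cell (2,2): code 1000 → (3.000,2.411)–(2.801,2.000)
cell (3,0): code 0100 → (3.115,1.000)–(4.000,0.202)
cell (3,1): code 1110 → (3.000,1.472)–(3.115,1.000)
cell (3,2): code 1101 → (3.215,3.000)–(3.000,2.411)
cell (3,3): code 1000 → (4.000,3.674)–(3.215,3.000)
cell (4,0): code 0110 → (4.000,0.202)–(5.000,0.124)
cell (4,3): code 1001 → (5.000,3.761)–(4.000,3.674)
cell (5,0): code 0110 → (5.000,0.124)–(6.000,0.703)
cell (5,3): code 1001 → (6.000,3.120)–(5.000,3.761)
cell (6,0): code 0010 → (6.000,0.703)–(6.266,1.000)
cell (6,1): code 0011 → (6.266,1.000)–(6.577,2.000)
cell (6,2): code 0011 → (6.577,2.000)–(6.113,3.000)
cell (6,3): code 0001 → (6.113,3.000)–(6.000,3.120)
total: 14 segments, chained into 1 closed loop(s), length Σ = 11.422927

segments=14 loops=1 length=11.423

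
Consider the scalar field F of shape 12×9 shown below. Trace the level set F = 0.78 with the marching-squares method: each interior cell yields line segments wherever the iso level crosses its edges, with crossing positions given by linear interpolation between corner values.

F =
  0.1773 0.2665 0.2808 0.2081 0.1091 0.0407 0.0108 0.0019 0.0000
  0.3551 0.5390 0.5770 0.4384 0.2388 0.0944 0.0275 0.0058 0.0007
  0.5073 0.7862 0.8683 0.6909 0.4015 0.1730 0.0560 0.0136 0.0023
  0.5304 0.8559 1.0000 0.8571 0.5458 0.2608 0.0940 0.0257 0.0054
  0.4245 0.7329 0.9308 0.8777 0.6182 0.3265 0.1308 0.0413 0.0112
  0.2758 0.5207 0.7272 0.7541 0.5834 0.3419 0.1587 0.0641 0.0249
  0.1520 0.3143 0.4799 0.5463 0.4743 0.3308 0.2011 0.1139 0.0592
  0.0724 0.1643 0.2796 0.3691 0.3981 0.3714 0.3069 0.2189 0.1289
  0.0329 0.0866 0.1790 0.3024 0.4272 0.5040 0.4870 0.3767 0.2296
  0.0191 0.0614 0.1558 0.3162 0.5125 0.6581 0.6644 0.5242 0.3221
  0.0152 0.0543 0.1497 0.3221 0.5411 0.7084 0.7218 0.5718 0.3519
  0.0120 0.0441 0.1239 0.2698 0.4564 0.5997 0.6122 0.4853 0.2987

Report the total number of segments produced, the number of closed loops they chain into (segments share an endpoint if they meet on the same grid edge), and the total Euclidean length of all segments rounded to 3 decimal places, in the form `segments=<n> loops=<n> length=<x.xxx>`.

segments=12 loops=1 length=8.995

cell (1,0): code 0100 → (1.975,1.000)–(2.000,0.978)
cell (1,1): code 1100 → (1.697,2.000)–(1.975,1.000)
cell (1,2): code 1000 → (2.000,2.498)–(1.697,2.000)
cell (2,0): code 0110 → (2.000,0.978)–(3.000,0.767)
cell (2,2): code 1101 → (2.536,3.000)–(2.000,2.498)
cell (2,3): code 1000 → (3.000,3.248)–(2.536,3.000)
cell (3,0): code 0010 → (3.000,0.767)–(3.617,1.000)
cell (3,1): code 0111 → (3.617,1.000)–(4.000,1.238)
cell (3,3): code 1001 → (4.000,3.376)–(3.000,3.248)
cell (4,1): code 0010 → (4.000,1.238)–(4.741,2.000)
cell (4,2): code 0011 → (4.741,2.000)–(4.790,3.000)
cell (4,3): code 0001 → (4.790,3.000)–(4.000,3.376)
total: 12 segments, chained into 1 closed loop(s), length Σ = 8.994945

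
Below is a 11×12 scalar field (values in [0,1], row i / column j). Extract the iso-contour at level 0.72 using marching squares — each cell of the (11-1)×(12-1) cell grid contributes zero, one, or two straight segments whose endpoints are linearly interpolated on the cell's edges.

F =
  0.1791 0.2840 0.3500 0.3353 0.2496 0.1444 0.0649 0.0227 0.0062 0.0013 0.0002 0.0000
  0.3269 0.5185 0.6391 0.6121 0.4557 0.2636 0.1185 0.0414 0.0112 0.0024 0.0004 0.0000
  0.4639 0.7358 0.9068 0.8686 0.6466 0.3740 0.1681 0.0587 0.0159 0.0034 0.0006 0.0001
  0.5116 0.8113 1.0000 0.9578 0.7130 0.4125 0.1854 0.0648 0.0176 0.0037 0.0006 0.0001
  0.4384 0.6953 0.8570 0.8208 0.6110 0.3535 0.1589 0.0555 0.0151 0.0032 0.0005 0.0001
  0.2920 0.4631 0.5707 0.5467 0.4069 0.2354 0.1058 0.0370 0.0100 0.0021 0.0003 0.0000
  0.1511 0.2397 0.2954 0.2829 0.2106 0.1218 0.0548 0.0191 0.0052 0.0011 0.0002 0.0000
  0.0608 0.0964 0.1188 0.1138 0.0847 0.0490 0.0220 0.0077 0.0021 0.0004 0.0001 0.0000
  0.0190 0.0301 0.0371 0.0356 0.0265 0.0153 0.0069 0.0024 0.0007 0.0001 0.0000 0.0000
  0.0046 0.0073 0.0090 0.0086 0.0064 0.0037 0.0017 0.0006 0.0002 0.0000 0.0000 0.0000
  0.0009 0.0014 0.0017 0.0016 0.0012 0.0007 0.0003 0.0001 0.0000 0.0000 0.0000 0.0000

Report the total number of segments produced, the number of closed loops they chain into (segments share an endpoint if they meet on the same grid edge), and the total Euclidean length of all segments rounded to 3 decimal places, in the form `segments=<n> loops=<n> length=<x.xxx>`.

cell (1,0): code 0100 → (1.927,1.000)–(2.000,0.942)
cell (1,1): code 1100 → (1.302,2.000)–(1.927,1.000)
cell (1,2): code 1100 → (1.421,3.000)–(1.302,2.000)
cell (1,3): code 1000 → (2.000,3.669)–(1.421,3.000)
cell (2,0): code 0110 → (2.000,0.942)–(3.000,0.695)
cell (2,3): code 1001 → (3.000,3.971)–(2.000,3.669)
cell (3,0): code 0010 → (3.000,0.695)–(3.787,1.000)
cell (3,1): code 0111 → (3.787,1.000)–(4.000,1.153)
cell (3,3): code 1001 → (4.000,3.480)–(3.000,3.971)
cell (4,1): code 0010 → (4.000,1.153)–(4.479,2.000)
cell (4,2): code 0011 → (4.479,2.000)–(4.368,3.000)
cell (4,3): code 0001 → (4.368,3.000)–(4.000,3.480)
total: 12 segments, chained into 1 closed loop(s), length Σ = 10.043421

segments=12 loops=1 length=10.043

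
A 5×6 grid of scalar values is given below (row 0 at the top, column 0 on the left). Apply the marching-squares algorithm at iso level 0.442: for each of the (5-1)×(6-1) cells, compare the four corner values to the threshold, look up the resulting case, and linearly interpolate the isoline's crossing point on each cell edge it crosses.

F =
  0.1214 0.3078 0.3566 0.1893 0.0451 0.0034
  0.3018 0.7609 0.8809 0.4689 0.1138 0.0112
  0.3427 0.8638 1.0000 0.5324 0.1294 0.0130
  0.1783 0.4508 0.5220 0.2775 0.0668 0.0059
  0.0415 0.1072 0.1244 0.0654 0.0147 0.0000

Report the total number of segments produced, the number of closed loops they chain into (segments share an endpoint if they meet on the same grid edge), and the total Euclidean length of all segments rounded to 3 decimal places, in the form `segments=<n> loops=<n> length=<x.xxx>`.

segments=12 loops=1 length=9.441

cell (0,0): code 0100 → (0.296,1.000)–(1.000,0.305)
cell (0,1): code 1100 → (0.163,2.000)–(0.296,1.000)
cell (0,2): code 1100 → (0.904,3.000)–(0.163,2.000)
cell (0,3): code 1000 → (1.000,3.076)–(0.904,3.000)
cell (1,0): code 0110 → (1.000,0.305)–(2.000,0.191)
cell (1,3): code 1001 → (2.000,3.224)–(1.000,3.076)
cell (2,0): code 0110 → (2.000,0.191)–(3.000,0.968)
cell (2,2): code 1011 → (3.000,2.327)–(2.355,3.000)
cell (2,3): code 0001 → (2.355,3.000)–(2.000,3.224)
cell (3,0): code 0010 → (3.000,0.968)–(3.026,1.000)
cell (3,1): code 0011 → (3.026,1.000)–(3.201,2.000)
cell (3,2): code 0001 → (3.201,2.000)–(3.000,2.327)
total: 12 segments, chained into 1 closed loop(s), length Σ = 9.441294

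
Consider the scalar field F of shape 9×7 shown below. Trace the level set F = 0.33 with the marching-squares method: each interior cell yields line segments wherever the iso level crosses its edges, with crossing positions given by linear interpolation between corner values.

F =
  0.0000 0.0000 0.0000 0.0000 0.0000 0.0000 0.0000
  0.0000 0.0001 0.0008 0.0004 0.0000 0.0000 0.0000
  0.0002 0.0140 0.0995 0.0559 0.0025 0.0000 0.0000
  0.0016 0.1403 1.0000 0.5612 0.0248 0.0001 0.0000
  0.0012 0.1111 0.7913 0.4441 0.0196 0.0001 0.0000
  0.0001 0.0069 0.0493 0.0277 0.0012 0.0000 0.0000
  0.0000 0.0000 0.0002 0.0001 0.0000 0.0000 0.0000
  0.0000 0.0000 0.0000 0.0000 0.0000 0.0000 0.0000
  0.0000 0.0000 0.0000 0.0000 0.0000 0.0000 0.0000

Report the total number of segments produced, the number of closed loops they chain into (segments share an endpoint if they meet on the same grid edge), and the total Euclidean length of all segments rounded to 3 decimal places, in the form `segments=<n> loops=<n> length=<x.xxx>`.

segments=8 loops=1 length=7.127

cell (2,1): code 0100 → (2.256,2.000)–(3.000,1.221)
cell (2,2): code 1100 → (2.542,3.000)–(2.256,2.000)
cell (2,3): code 1000 → (3.000,3.431)–(2.542,3.000)
cell (3,1): code 0110 → (3.000,1.221)–(4.000,1.322)
cell (3,3): code 1001 → (4.000,3.269)–(3.000,3.431)
cell (4,1): code 0010 → (4.000,1.322)–(4.622,2.000)
cell (4,2): code 0011 → (4.622,2.000)–(4.274,3.000)
cell (4,3): code 0001 → (4.274,3.000)–(4.000,3.269)
total: 8 segments, chained into 1 closed loop(s), length Σ = 7.127053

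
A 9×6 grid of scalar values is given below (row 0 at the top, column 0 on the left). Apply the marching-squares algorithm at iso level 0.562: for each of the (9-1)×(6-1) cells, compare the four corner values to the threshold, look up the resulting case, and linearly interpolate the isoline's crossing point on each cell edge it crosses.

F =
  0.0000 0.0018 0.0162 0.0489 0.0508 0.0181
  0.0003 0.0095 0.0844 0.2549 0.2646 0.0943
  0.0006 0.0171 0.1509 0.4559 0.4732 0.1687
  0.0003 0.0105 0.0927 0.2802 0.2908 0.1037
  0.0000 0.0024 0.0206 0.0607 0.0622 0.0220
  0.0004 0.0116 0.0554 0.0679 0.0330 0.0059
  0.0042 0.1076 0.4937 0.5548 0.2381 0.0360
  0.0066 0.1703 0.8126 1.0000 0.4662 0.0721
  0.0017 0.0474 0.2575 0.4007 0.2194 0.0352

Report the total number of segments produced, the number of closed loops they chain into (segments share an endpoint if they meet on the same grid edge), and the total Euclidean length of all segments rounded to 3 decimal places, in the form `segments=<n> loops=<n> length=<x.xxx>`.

segments=6 loops=1 length=5.912

cell (6,1): code 0100 → (6.214,2.000)–(7.000,1.610)
cell (6,2): code 1100 → (6.016,3.000)–(6.214,2.000)
cell (6,3): code 1000 → (7.000,3.821)–(6.016,3.000)
cell (7,1): code 0010 → (7.000,1.610)–(7.451,2.000)
cell (7,2): code 0011 → (7.451,2.000)–(7.731,3.000)
cell (7,3): code 0001 → (7.731,3.000)–(7.000,3.821)
total: 6 segments, chained into 1 closed loop(s), length Σ = 5.911666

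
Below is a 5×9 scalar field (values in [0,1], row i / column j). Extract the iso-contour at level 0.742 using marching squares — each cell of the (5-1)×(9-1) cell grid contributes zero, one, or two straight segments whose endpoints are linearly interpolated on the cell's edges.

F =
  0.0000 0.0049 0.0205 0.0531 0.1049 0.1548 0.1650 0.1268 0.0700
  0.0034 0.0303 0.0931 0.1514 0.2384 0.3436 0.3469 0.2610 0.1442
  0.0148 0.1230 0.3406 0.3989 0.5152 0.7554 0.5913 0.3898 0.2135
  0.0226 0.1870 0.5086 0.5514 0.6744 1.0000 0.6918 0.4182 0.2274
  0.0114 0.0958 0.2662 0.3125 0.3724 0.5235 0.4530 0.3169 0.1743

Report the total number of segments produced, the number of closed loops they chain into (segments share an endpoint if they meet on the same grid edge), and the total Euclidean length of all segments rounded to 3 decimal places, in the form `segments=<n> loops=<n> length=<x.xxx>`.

segments=6 loops=1 length=4.604

cell (1,4): code 0100 → (1.967,5.000)–(2.000,4.944)
cell (1,5): code 1000 → (2.000,5.082)–(1.967,5.000)
cell (2,4): code 0110 → (2.000,4.944)–(3.000,4.208)
cell (2,5): code 1001 → (3.000,5.837)–(2.000,5.082)
cell (3,4): code 0010 → (3.000,4.208)–(3.541,5.000)
cell (3,5): code 0001 → (3.541,5.000)–(3.000,5.837)
total: 6 segments, chained into 1 closed loop(s), length Σ = 4.604443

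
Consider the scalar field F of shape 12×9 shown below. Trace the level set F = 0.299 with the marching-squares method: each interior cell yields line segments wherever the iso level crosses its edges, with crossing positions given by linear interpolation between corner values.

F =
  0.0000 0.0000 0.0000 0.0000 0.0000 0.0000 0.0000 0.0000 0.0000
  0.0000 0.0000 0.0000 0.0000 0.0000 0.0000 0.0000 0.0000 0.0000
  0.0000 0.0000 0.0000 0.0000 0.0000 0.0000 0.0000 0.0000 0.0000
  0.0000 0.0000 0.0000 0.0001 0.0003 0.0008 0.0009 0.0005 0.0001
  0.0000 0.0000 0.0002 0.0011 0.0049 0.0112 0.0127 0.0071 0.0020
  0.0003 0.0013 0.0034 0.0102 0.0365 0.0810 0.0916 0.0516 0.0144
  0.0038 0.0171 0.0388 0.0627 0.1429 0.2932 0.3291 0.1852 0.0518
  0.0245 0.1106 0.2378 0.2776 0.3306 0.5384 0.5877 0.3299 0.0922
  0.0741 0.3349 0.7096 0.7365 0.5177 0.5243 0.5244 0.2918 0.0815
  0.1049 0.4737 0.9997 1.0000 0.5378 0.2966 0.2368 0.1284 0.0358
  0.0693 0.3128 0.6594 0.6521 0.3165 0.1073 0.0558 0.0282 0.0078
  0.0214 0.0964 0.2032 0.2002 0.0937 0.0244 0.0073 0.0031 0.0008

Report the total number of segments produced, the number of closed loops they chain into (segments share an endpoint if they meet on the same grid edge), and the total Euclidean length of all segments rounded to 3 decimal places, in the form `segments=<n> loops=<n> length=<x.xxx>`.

segments=24 loops=1 length=17.815

cell (5,5): code 0100 → (5.873,6.000)–(6.000,5.162)
cell (5,6): code 1000 → (6.000,6.209)–(5.873,6.000)
cell (6,3): code 0100 → (6.832,4.000)–(7.000,3.404)
cell (6,4): code 1100 → (6.024,5.000)–(6.832,4.000)
cell (6,5): code 1110 → (6.000,5.162)–(6.024,5.000)
cell (6,6): code 1101 → (6.786,7.000)–(6.000,6.209)
cell (6,7): code 1000 → (7.000,7.130)–(6.786,7.000)
cell (7,0): code 0100 → (7.840,1.000)–(8.000,0.862)
cell (7,1): code 1100 → (7.130,2.000)–(7.840,1.000)
cell (7,2): code 1100 → (7.047,3.000)–(7.130,2.000)
cell (7,3): code 1110 → (7.000,3.404)–(7.047,3.000)
cell (7,6): code 1011 → (8.000,6.969)–(7.811,7.000)
cell (7,7): code 0001 → (7.811,7.000)–(7.000,7.130)
cell (8,0): code 0110 → (8.000,0.862)–(9.000,0.526)
cell (8,4): code 1011 → (9.000,4.990)–(8.989,5.000)
cell (8,5): code 0011 → (8.989,5.000)–(8.784,6.000)
cell (8,6): code 0001 → (8.784,6.000)–(8.000,6.969)
cell (9,0): code 0110 → (9.000,0.526)–(10.000,0.943)
cell (9,4): code 1001 → (10.000,4.084)–(9.000,4.990)
cell (10,0): code 0010 → (10.000,0.943)–(10.064,1.000)
cell (10,1): code 0011 → (10.064,1.000)–(10.790,2.000)
cell (10,2): code 0011 → (10.790,2.000)–(10.781,3.000)
cell (10,3): code 0011 → (10.781,3.000)–(10.079,4.000)
cell (10,4): code 0001 → (10.079,4.000)–(10.000,4.084)
total: 24 segments, chained into 1 closed loop(s), length Σ = 17.814815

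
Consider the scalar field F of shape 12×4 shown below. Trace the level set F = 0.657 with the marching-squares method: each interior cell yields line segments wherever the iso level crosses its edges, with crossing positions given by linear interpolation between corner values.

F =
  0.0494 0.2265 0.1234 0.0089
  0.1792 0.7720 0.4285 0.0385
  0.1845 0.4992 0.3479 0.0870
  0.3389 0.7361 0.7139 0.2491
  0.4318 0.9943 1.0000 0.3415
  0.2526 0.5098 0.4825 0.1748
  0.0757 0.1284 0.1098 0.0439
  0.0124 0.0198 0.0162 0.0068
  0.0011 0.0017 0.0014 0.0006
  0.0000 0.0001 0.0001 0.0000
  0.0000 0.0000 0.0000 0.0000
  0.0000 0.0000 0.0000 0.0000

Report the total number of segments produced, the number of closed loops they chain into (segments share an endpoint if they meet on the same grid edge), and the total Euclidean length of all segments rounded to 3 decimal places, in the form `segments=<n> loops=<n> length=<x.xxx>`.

segments=12 loops=2 length=8.203

cell (0,0): code 0100 → (0.789,1.000)–(1.000,0.806)
cell (0,1): code 1000 → (1.000,1.335)–(0.789,1.000)
cell (1,0): code 0010 → (1.000,0.806)–(1.422,1.000)
cell (1,1): code 0001 → (1.422,1.000)–(1.000,1.335)
cell (2,0): code 0100 → (2.666,1.000)–(3.000,0.801)
cell (2,1): code 1100 → (2.845,2.000)–(2.666,1.000)
cell (2,2): code 1000 → (3.000,2.122)–(2.845,2.000)
cell (3,0): code 0110 → (3.000,0.801)–(4.000,0.400)
cell (3,2): code 1001 → (4.000,2.521)–(3.000,2.122)
cell (4,0): code 0010 → (4.000,0.400)–(4.696,1.000)
cell (4,1): code 0011 → (4.696,1.000)–(4.663,2.000)
cell (4,2): code 0001 → (4.663,2.000)–(4.000,2.521)
total: 12 segments, chained into 2 closed loop(s), length Σ = 8.202994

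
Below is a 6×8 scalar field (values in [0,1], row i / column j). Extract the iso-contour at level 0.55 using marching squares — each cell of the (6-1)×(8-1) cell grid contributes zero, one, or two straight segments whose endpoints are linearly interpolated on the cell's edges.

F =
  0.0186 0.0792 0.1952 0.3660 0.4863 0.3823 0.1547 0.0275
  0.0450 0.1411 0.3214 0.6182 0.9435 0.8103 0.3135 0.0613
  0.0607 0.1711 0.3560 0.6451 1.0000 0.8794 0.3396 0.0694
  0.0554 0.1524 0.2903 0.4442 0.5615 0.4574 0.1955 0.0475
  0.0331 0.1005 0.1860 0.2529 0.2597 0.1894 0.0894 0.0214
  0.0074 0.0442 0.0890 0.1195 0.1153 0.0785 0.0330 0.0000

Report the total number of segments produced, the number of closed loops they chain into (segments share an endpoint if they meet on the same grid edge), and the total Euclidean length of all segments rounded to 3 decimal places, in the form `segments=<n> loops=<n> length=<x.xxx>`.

cell (0,2): code 0100 → (0.730,3.000)–(1.000,2.770)
cell (0,3): code 1100 → (0.139,4.000)–(0.730,3.000)
cell (0,4): code 1100 → (0.392,5.000)–(0.139,4.000)
cell (0,5): code 1000 → (1.000,5.524)–(0.392,5.000)
cell (1,2): code 0110 → (1.000,2.770)–(2.000,2.671)
cell (1,5): code 1001 → (2.000,5.610)–(1.000,5.524)
cell (2,2): code 0010 → (2.000,2.671)–(2.473,3.000)
cell (2,3): code 0111 → (2.473,3.000)–(3.000,3.902)
cell (2,4): code 1011 → (3.000,4.110)–(2.781,5.000)
cell (2,5): code 0001 → (2.781,5.000)–(2.000,5.610)
cell (3,3): code 0010 → (3.000,3.902)–(3.038,4.000)
cell (3,4): code 0001 → (3.038,4.000)–(3.000,4.110)
total: 12 segments, chained into 1 closed loop(s), length Σ = 9.108742

segments=12 loops=1 length=9.109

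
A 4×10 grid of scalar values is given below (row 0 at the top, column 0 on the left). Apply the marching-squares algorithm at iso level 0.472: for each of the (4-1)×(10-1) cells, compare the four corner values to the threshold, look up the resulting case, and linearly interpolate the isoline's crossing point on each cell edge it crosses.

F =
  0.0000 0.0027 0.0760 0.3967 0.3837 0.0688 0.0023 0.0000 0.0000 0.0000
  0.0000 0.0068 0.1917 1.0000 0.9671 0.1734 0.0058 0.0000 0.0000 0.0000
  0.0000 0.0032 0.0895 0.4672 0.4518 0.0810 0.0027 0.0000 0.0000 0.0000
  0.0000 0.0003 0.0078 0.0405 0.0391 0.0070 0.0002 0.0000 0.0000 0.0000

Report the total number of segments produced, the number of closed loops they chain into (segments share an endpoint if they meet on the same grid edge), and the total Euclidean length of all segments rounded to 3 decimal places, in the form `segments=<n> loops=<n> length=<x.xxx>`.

segments=6 loops=1 length=6.479

cell (0,2): code 0100 → (0.125,3.000)–(1.000,2.347)
cell (0,3): code 1100 → (0.151,4.000)–(0.125,3.000)
cell (0,4): code 1000 → (1.000,4.624)–(0.151,4.000)
cell (1,2): code 0010 → (1.000,2.347)–(1.991,3.000)
cell (1,3): code 0011 → (1.991,3.000)–(1.961,4.000)
cell (1,4): code 0001 → (1.961,4.000)–(1.000,4.624)
total: 6 segments, chained into 1 closed loop(s), length Σ = 6.478578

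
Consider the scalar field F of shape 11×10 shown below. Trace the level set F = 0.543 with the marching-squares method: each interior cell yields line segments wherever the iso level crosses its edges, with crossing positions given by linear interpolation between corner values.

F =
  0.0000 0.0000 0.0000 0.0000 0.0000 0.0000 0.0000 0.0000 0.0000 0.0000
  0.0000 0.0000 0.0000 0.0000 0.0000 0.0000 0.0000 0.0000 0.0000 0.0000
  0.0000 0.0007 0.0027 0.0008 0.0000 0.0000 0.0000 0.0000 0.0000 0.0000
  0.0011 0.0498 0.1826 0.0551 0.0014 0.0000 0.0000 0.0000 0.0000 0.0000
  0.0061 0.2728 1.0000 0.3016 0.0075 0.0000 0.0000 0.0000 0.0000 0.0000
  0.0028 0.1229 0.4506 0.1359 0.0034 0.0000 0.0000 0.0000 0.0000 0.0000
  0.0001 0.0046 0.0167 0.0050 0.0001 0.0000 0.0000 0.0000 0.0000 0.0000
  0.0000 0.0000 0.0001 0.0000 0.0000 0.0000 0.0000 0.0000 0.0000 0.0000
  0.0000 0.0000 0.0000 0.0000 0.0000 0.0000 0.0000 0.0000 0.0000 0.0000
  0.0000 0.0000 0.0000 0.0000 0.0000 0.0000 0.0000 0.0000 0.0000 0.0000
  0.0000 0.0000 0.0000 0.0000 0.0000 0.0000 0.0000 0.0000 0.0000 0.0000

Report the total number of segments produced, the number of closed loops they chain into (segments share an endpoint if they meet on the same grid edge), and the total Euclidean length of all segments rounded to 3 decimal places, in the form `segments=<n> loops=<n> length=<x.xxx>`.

segments=4 loops=1 length=3.803

cell (3,1): code 0100 → (3.441,2.000)–(4.000,1.372)
cell (3,2): code 1000 → (4.000,2.654)–(3.441,2.000)
cell (4,1): code 0010 → (4.000,1.372)–(4.832,2.000)
cell (4,2): code 0001 → (4.832,2.000)–(4.000,2.654)
total: 4 segments, chained into 1 closed loop(s), length Σ = 3.802681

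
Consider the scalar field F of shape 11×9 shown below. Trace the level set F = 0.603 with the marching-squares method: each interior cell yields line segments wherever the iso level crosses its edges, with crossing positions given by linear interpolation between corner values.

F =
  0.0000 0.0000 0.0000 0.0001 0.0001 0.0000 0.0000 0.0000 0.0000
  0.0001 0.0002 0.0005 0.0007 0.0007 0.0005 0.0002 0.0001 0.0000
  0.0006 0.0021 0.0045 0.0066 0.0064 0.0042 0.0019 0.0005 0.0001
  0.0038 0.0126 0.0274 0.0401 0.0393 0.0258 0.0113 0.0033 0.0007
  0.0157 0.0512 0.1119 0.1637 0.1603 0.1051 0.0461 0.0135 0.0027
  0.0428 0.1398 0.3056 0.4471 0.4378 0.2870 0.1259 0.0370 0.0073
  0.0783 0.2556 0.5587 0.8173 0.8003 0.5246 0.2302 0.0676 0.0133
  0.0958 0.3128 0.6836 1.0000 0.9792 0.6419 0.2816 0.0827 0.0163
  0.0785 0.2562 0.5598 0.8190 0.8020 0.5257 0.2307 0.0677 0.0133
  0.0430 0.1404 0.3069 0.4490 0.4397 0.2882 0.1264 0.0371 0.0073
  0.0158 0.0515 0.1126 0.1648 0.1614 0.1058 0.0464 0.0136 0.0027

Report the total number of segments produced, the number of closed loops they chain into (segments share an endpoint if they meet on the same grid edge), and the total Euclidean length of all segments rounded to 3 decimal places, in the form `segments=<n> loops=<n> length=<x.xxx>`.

cell (5,2): code 0100 → (5.421,3.000)–(6.000,2.171)
cell (5,3): code 1100 → (5.456,4.000)–(5.421,3.000)
cell (5,4): code 1000 → (6.000,4.716)–(5.456,4.000)
cell (6,1): code 0100 → (6.355,2.000)–(7.000,1.783)
cell (6,2): code 1110 → (6.000,2.171)–(6.355,2.000)
cell (6,4): code 1101 → (6.668,5.000)–(6.000,4.716)
cell (6,5): code 1000 → (7.000,5.108)–(6.668,5.000)
cell (7,1): code 0010 → (7.000,1.783)–(7.651,2.000)
cell (7,2): code 0111 → (7.651,2.000)–(8.000,2.167)
cell (7,4): code 1011 → (8.000,4.720)–(7.335,5.000)
cell (7,5): code 0001 → (7.335,5.000)–(7.000,5.108)
cell (8,2): code 0010 → (8.000,2.167)–(8.584,3.000)
cell (8,3): code 0011 → (8.584,3.000)–(8.549,4.000)
cell (8,4): code 0001 → (8.549,4.000)–(8.000,4.720)
total: 14 segments, chained into 1 closed loop(s), length Σ = 10.130831

segments=14 loops=1 length=10.131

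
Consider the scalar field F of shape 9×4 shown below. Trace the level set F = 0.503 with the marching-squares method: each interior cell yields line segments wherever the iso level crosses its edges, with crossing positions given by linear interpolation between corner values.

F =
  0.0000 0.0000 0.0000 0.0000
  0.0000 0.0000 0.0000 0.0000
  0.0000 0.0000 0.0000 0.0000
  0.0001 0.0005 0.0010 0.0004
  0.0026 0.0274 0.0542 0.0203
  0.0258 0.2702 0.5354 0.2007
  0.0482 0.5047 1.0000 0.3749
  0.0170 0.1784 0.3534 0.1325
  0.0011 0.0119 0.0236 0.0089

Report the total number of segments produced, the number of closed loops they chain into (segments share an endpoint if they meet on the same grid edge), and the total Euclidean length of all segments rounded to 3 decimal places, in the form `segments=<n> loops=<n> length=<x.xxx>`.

cell (4,1): code 0100 → (4.933,2.000)–(5.000,1.878)
cell (4,2): code 1000 → (5.000,2.097)–(4.933,2.000)
cell (5,0): code 0100 → (5.993,1.000)–(6.000,0.996)
cell (5,1): code 1110 → (5.000,1.878)–(5.993,1.000)
cell (5,2): code 1001 → (6.000,2.795)–(5.000,2.097)
cell (6,0): code 0010 → (6.000,0.996)–(6.005,1.000)
cell (6,1): code 0011 → (6.005,1.000)–(6.769,2.000)
cell (6,2): code 0001 → (6.769,2.000)–(6.000,2.795)
total: 8 segments, chained into 1 closed loop(s), length Σ = 5.180794

segments=8 loops=1 length=5.181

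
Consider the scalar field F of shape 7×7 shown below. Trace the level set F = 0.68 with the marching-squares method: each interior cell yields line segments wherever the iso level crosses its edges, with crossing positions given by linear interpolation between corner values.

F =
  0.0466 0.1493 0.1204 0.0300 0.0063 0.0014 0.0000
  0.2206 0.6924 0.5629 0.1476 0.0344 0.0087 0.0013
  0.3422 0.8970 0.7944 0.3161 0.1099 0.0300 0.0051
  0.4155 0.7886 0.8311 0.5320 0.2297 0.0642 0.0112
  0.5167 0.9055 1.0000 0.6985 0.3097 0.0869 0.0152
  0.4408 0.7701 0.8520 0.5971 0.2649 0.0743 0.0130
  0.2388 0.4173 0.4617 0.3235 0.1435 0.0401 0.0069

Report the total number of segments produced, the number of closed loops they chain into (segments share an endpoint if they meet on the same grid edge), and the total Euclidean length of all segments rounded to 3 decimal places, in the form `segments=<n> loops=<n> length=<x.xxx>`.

segments=16 loops=1 length=11.313

cell (0,0): code 0100 → (0.977,1.000)–(1.000,0.974)
cell (0,1): code 1000 → (1.000,1.096)–(0.977,1.000)
cell (1,0): code 0110 → (1.000,0.974)–(2.000,0.609)
cell (1,1): code 1101 → (1.506,2.000)–(1.000,1.096)
cell (1,2): code 1000 → (2.000,2.239)–(1.506,2.000)
cell (2,0): code 0110 → (2.000,0.609)–(3.000,0.709)
cell (2,2): code 1001 → (3.000,2.505)–(2.000,2.239)
cell (3,0): code 0110 → (3.000,0.709)–(4.000,0.420)
cell (3,2): code 1101 → (3.889,3.000)–(3.000,2.505)
cell (3,3): code 1000 → (4.000,3.048)–(3.889,3.000)
cell (4,0): code 0110 → (4.000,0.420)–(5.000,0.726)
cell (4,2): code 1011 → (5.000,2.675)–(4.182,3.000)
cell (4,3): code 0001 → (4.182,3.000)–(4.000,3.048)
cell (5,0): code 0010 → (5.000,0.726)–(5.255,1.000)
cell (5,1): code 0011 → (5.255,1.000)–(5.441,2.000)
cell (5,2): code 0001 → (5.441,2.000)–(5.000,2.675)
total: 16 segments, chained into 1 closed loop(s), length Σ = 11.313253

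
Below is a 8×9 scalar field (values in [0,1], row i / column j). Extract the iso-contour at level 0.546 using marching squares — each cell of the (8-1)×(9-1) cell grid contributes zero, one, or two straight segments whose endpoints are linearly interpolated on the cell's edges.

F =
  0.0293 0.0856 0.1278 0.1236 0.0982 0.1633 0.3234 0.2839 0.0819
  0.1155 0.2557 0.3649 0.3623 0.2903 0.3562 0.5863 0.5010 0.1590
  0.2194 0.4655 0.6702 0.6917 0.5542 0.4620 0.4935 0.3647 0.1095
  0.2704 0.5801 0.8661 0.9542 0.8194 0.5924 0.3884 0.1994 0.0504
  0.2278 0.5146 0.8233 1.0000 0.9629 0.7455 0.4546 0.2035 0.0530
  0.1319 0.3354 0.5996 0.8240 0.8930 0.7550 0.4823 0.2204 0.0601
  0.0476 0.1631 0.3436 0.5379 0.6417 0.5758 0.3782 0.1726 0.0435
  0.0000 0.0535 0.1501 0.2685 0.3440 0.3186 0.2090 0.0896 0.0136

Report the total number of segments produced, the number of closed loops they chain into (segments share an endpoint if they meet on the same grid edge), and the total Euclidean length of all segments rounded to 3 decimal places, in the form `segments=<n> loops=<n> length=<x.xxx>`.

segments=24 loops=2 length=16.744

cell (0,5): code 0100 → (0.847,6.000)–(1.000,5.825)
cell (0,6): code 1000 → (1.000,6.472)–(0.847,6.000)
cell (1,1): code 0100 → (1.593,2.000)–(2.000,1.393)
cell (1,2): code 1100 → (1.558,3.000)–(1.593,2.000)
cell (1,3): code 1100 → (1.969,4.000)–(1.558,3.000)
cell (1,4): code 1000 → (2.000,4.089)–(1.969,4.000)
cell (1,5): code 0010 → (1.000,5.825)–(1.434,6.000)
cell (1,6): code 0001 → (1.434,6.000)–(1.000,6.472)
cell (2,0): code 0100 → (2.702,1.000)–(3.000,0.890)
cell (2,1): code 1110 → (2.000,1.393)–(2.702,1.000)
cell (2,4): code 1101 → (2.644,5.000)–(2.000,4.089)
cell (2,5): code 1000 → (3.000,5.227)–(2.644,5.000)
cell (3,0): code 0010 → (3.000,0.890)–(3.521,1.000)
cell (3,1): code 0111 → (3.521,1.000)–(4.000,1.102)
cell (3,5): code 1001 → (4.000,5.686)–(3.000,5.227)
cell (4,1): code 0110 → (4.000,1.102)–(5.000,1.797)
cell (4,5): code 1001 → (5.000,5.766)–(4.000,5.686)
cell (5,1): code 0010 → (5.000,1.797)–(5.209,2.000)
cell (5,2): code 0011 → (5.209,2.000)–(5.972,3.000)
cell (5,3): code 0111 → (5.972,3.000)–(6.000,3.078)
cell (5,5): code 1001 → (6.000,5.151)–(5.000,5.766)
cell (6,3): code 0010 → (6.000,3.078)–(6.321,4.000)
cell (6,4): code 0011 → (6.321,4.000)–(6.116,5.000)
cell (6,5): code 0001 → (6.116,5.000)–(6.000,5.151)
total: 24 segments, chained into 2 closed loop(s), length Σ = 16.743697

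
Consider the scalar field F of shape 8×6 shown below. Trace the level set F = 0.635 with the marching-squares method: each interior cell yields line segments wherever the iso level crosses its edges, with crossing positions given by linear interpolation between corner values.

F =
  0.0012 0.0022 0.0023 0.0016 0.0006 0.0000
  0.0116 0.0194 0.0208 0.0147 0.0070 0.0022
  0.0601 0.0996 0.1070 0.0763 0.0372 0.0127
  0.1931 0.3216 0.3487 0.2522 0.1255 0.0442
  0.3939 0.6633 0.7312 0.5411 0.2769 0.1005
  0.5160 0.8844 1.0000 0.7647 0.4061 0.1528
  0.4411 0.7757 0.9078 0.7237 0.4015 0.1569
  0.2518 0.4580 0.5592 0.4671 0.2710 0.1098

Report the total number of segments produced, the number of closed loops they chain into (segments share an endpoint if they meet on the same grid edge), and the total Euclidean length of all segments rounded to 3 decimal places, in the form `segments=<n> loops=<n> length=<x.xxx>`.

segments=12 loops=1 length=9.433

cell (3,0): code 0100 → (3.917,1.000)–(4.000,0.895)
cell (3,1): code 1100 → (3.748,2.000)–(3.917,1.000)
cell (3,2): code 1000 → (4.000,2.506)–(3.748,2.000)
cell (4,0): code 0110 → (4.000,0.895)–(5.000,0.323)
cell (4,2): code 1101 → (4.420,3.000)–(4.000,2.506)
cell (4,3): code 1000 → (5.000,3.362)–(4.420,3.000)
cell (5,0): code 0110 → (5.000,0.323)–(6.000,0.579)
cell (5,3): code 1001 → (6.000,3.275)–(5.000,3.362)
cell (6,0): code 0010 → (6.000,0.579)–(6.443,1.000)
cell (6,1): code 0011 → (6.443,1.000)–(6.783,2.000)
cell (6,2): code 0011 → (6.783,2.000)–(6.346,3.000)
cell (6,3): code 0001 → (6.346,3.000)–(6.000,3.275)
total: 12 segments, chained into 1 closed loop(s), length Σ = 9.433000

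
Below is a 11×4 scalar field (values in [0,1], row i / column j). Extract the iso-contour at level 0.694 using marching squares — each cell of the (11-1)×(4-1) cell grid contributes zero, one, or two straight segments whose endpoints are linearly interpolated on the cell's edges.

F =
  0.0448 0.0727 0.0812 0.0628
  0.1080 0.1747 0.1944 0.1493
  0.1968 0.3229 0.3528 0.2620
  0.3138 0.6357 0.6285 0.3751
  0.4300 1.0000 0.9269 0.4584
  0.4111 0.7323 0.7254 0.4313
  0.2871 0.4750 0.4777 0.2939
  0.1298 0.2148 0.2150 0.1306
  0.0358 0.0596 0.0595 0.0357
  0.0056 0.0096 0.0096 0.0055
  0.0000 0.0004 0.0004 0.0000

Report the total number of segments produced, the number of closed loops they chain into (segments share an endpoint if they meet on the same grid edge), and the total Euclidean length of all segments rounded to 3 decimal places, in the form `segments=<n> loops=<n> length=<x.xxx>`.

segments=8 loops=1 length=6.438

cell (3,0): code 0100 → (3.160,1.000)–(4.000,0.463)
cell (3,1): code 1100 → (3.220,2.000)–(3.160,1.000)
cell (3,2): code 1000 → (4.000,2.497)–(3.220,2.000)
cell (4,0): code 0110 → (4.000,0.463)–(5.000,0.881)
cell (4,2): code 1001 → (5.000,2.107)–(4.000,2.497)
cell (5,0): code 0010 → (5.000,0.881)–(5.149,1.000)
cell (5,1): code 0011 → (5.149,1.000)–(5.127,2.000)
cell (5,2): code 0001 → (5.127,2.000)–(5.000,2.107)
total: 8 segments, chained into 1 closed loop(s), length Σ = 6.437885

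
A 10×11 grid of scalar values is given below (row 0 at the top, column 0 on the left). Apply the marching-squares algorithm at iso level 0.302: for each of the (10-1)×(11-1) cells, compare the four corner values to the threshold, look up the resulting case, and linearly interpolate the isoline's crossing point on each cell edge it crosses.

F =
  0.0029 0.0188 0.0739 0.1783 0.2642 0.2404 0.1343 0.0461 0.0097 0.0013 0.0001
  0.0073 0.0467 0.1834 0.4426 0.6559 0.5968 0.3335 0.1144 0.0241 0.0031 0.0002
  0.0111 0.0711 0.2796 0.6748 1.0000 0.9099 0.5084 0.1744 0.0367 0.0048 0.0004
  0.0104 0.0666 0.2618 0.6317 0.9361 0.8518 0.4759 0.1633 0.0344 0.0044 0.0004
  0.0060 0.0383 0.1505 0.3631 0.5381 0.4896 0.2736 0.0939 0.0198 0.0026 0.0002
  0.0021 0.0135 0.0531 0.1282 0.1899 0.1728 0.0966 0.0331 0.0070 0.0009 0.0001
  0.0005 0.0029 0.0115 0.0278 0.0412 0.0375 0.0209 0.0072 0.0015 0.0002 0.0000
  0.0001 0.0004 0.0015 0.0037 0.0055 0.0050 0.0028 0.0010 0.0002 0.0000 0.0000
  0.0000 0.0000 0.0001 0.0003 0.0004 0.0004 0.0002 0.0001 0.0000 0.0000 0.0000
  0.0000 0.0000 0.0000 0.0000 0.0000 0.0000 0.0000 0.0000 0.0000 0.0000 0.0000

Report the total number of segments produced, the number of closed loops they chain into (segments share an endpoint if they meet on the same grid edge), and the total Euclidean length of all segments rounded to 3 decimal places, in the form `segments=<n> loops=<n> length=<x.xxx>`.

cell (0,2): code 0100 → (0.468,3.000)–(1.000,2.458)
cell (0,3): code 1100 → (0.097,4.000)–(0.468,3.000)
cell (0,4): code 1100 → (0.173,5.000)–(0.097,4.000)
cell (0,5): code 1100 → (0.842,6.000)–(0.173,5.000)
cell (0,6): code 1000 → (1.000,6.144)–(0.842,6.000)
cell (1,2): code 0110 → (1.000,2.458)–(2.000,2.057)
cell (1,6): code 1001 → (2.000,6.618)–(1.000,6.144)
cell (2,2): code 0110 → (2.000,2.057)–(3.000,2.109)
cell (2,6): code 1001 → (3.000,6.556)–(2.000,6.618)
cell (3,2): code 0110 → (3.000,2.109)–(4.000,2.713)
cell (3,5): code 1011 → (4.000,5.869)–(3.860,6.000)
cell (3,6): code 0001 → (3.860,6.000)–(3.000,6.556)
cell (4,2): code 0010 → (4.000,2.713)–(4.260,3.000)
cell (4,3): code 0011 → (4.260,3.000)–(4.678,4.000)
cell (4,4): code 0011 → (4.678,4.000)–(4.592,5.000)
cell (4,5): code 0001 → (4.592,5.000)–(4.000,5.869)
total: 16 segments, chained into 1 closed loop(s), length Σ = 14.344474

segments=16 loops=1 length=14.344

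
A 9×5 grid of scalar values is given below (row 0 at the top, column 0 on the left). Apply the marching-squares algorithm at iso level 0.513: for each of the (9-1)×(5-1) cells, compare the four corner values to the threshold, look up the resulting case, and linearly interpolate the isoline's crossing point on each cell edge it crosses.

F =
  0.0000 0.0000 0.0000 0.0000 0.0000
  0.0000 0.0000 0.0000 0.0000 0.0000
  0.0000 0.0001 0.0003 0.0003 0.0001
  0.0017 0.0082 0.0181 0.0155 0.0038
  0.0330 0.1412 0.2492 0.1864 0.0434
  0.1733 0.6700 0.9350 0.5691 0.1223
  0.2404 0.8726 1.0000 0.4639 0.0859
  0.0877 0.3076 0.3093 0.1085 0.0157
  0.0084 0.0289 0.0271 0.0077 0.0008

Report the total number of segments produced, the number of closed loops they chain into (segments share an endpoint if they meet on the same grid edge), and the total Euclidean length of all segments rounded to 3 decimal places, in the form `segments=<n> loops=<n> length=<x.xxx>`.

segments=10 loops=1 length=7.841

cell (4,0): code 0100 → (4.703,1.000)–(5.000,0.684)
cell (4,1): code 1100 → (4.385,2.000)–(4.703,1.000)
cell (4,2): code 1100 → (4.853,3.000)–(4.385,2.000)
cell (4,3): code 1000 → (5.000,3.126)–(4.853,3.000)
cell (5,0): code 0110 → (5.000,0.684)–(6.000,0.431)
cell (5,2): code 1011 → (6.000,2.908)–(5.533,3.000)
cell (5,3): code 0001 → (5.533,3.000)–(5.000,3.126)
cell (6,0): code 0010 → (6.000,0.431)–(6.636,1.000)
cell (6,1): code 0011 → (6.636,1.000)–(6.705,2.000)
cell (6,2): code 0001 → (6.705,2.000)–(6.000,2.908)
total: 10 segments, chained into 1 closed loop(s), length Σ = 7.841367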